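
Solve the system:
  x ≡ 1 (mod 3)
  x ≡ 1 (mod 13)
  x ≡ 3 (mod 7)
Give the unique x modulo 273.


Moduli 3, 13, 7 are pairwise coprime; by CRT there is a unique solution modulo M = 3 · 13 · 7 = 273.
Solve pairwise, accumulating the modulus:
  Start with x ≡ 1 (mod 3).
  Combine with x ≡ 1 (mod 13): since gcd(3, 13) = 1, we get a unique residue mod 39.
    Write x = 1 + 3·t and substitute into x ≡ 1 (mod 13): 3·t ≡ 1 − 1 = 0 (mod 13).
    The inverse of 3 mod 13 is 9 (since 3·9 = 27 = 2·13 + 1), so t ≡ 9·0 = 0 ≡ 0 (mod 13).
    Then x = 1 + 3·0 = 1, valid modulo lcm(3, 13) = 39: x ≡ 1 (mod 39).
  Combine with x ≡ 3 (mod 7): since gcd(39, 7) = 1, we get a unique residue mod 273.
    Write x = 1 + 39·t and substitute into x ≡ 3 (mod 7): 39·t ≡ 3 − 1 = 2 (mod 7).
    Reduce coefficients mod 7: 4·t ≡ 2 (mod 7).
    The inverse of 4 mod 7 is 2 (since 4·2 = 8 = 1·7 + 1), so t ≡ 2·2 = 4 ≡ 4 (mod 7).
    Then x = 1 + 39·4 = 157, valid modulo lcm(39, 7) = 273: x ≡ 157 (mod 273).
Verify: 157 mod 3 = 1 ✓, 157 mod 13 = 1 ✓, 157 mod 7 = 3 ✓.

x ≡ 157 (mod 273).


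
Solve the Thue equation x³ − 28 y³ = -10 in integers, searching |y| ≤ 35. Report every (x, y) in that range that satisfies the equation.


The equation is x³ - 28y³ = -10. For fixed y, x³ = 28·y³ − 10, so a solution requires the RHS to be a perfect cube.
Strategy: iterate y from -35 to 35, compute RHS = 28·y³ − 10, and check whether it is a (positive or negative) perfect cube.
Check small values of y:
  y = 0: RHS = -10 is not a perfect cube.
  y = 1: RHS = 18 is not a perfect cube.
  y = -1: RHS = -38 is not a perfect cube.
  y = 2: RHS = 214 is not a perfect cube.
  y = -2: RHS = -234 is not a perfect cube.
  y = 3: RHS = 746 is not a perfect cube.
  y = -3: RHS = -766 is not a perfect cube.
Continuing the search up to |y| = 35 finds no solutions either.
No (x, y) in the scanned range satisfies the equation.

No integer solutions with |y| ≤ 35.


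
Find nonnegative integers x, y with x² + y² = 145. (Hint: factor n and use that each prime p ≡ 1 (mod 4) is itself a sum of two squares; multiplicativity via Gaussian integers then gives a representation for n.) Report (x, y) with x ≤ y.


Step 1: Factor n = 145 = 5 · 29.
Step 2: Check the mod-4 condition on each prime factor: 5 ≡ 1 (mod 4), exponent 1; 29 ≡ 1 (mod 4), exponent 1.
All primes ≡ 3 (mod 4) appear to even exponent (or don't appear), so by the two-squares theorem n IS expressible as a sum of two squares.
Step 3: Build a representation. Here n = 5 · 29 is a product of primes ≡ 1 (mod 4). Each prime p ≡ 1 (mod 4) is itself a sum of two squares; find a² by testing p − a² for a perfect square:
  5: 5 − 1² = 4 = 2² ⇒ 5 = 1² + 2².
  29: 29 − 1² = 28, 29 − 2² = 25 = 5² ⇒ 29 = 2² + 5².
  Combine using the Brahmagupta–Fibonacci identity (a² + b²)(c² + d²) = (ac − bd)² + (ad + bc)² = (ac + bd)² + (ad − bc)²:
  5 · 29 = 145: from (1² + 2²)(2² + 5²), take (1·2 − 2·5, 1·5 + 2·2) = (2 − 10, 5 + 4) = (-8, 9); dropping signs (only squares matter) gives (8, 9); check 8² + 9² = 64 + 81 = 145 ✓.
Step 4: Order so x ≤ y and verify: 8² + 9² = 64 + 81 = 145 = n. ✓

n = 145 = 8² + 9² (one valid representation with x ≤ y).


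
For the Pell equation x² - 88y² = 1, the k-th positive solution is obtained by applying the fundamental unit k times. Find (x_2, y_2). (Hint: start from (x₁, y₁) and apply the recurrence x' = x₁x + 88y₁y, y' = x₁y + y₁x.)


Step 1: Find the fundamental solution (x₁, y₁) of x² - 88y² = 1.
  Expand √88 as a continued fraction. a₀ = ⌊√88⌋ = 9; iterate m_{k+1} = d_k·a_k − m_k, d_{k+1} = (88 − m_{k+1}²)/d_k, a_{k+1} = ⌊(a₀ + m_{k+1})/d_{k+1}⌋ (starting m₀ = 0, d₀ = 1), with convergents p_k = a_k·p_{k-1} + p_{k-2}, q_k = a_k·q_{k-1} + q_{k-2} (p₋₁ = 1, q₋₁ = 0):
  k = 0: a₀ = 9; p₀/q₀ = 9/1; p₀² − 88·q₀² = 81 − 88 = -7.
  k = 1: m = 9, d = 7, a = ⌊(9 + 9)/7⌋ = 2; p/q = (2·9 + 1)/(2·1 + 0) = 19/2; p² − 88·q² = 361 − 352 = 9.
  k = 2: m = 5, d = 9, a = ⌊(9 + 5)/9⌋ = 1; p/q = (1·19 + 9)/(1·2 + 1) = 28/3; p² − 88·q² = 784 − 792 = -8.
  k = 3: m = 4, d = 8, a = ⌊(9 + 4)/8⌋ = 1; p/q = (1·28 + 19)/(1·3 + 2) = 47/5; p² − 88·q² = 2209 − 2200 = 9.
  k = 4: m = 4, d = 9, a = ⌊(9 + 4)/9⌋ = 1; p/q = (1·47 + 28)/(1·5 + 3) = 75/8; p² − 88·q² = 5625 − 5632 = -7.
  k = 5: m = 5, d = 7, a = ⌊(9 + 5)/7⌋ = 2; p/q = (2·75 + 47)/(2·8 + 5) = 197/21; p² − 88·q² = 38809 − 38808 = 1.
  The first convergent with p² − 88·q² = 1 gives the fundamental solution (x₁, y₁) = (197, 21).
Step 2: Apply the recurrence (x_{n+1}, y_{n+1}) = (x₁x_n + 88y₁y_n, x₁y_n + y₁x_n) repeatedly.
  From (x_1, y_1) = (197, 21): x_2 = 197·197 + 88·21·21 = 77617; y_2 = 197·21 + 21·197 = 8274.
Step 3: Verify x_2² - 88·y_2² = 6024398689 - 6024398688 = 1 (should be 1). ✓

(x_1, y_1) = (197, 21); (x_2, y_2) = (77617, 8274).


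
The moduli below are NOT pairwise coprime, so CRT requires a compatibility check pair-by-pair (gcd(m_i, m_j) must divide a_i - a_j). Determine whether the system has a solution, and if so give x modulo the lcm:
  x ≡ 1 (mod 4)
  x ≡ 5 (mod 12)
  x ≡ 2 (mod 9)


Moduli 4, 12, 9 are not pairwise coprime, so CRT works modulo lcm(m_i) when all pairwise compatibility conditions hold.
Pairwise compatibility: gcd(m_i, m_j) must divide a_i - a_j for every pair.
Merge one congruence at a time:
  Start: x ≡ 1 (mod 4).
  Combine with x ≡ 5 (mod 12): gcd(4, 12) = 4; 5 - 1 = 4, which IS divisible by 4, so compatible.
    Write x = 1 + 4·t and substitute into x ≡ 5 (mod 12): 4·t ≡ 5 − 1 = 4 (mod 12).
    Divide the congruence (and modulus) by g = 4: 1·t ≡ 1 (mod 3).
    So t ≡ 1 (mod 3).
    Then x = 1 + 4·1 = 5, valid modulo lcm(4, 12) = 12: x ≡ 5 (mod 12).
  Combine with x ≡ 2 (mod 9): gcd(12, 9) = 3; 2 - 5 = -3, which IS divisible by 3, so compatible.
    Write x = 5 + 12·t and substitute into x ≡ 2 (mod 9): 12·t ≡ 2 − 5 = -3 (mod 9).
    Divide the congruence (and modulus) by g = 3: 4·t ≡ -1 (mod 3).
    Reduce coefficients mod 3: 1·t ≡ 2 (mod 3).
    So t ≡ 2 (mod 3).
    Then x = 5 + 12·2 = 29, valid modulo lcm(12, 9) = 36: x ≡ 29 (mod 36).
Verify: 29 mod 4 = 1, 29 mod 12 = 5, 29 mod 9 = 2.

x ≡ 29 (mod 36).


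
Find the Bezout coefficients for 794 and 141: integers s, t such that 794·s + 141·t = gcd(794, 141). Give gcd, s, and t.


Euclidean algorithm on (794, 141) — divide until remainder is 0:
  794 = 5 · 141 + 89
  141 = 1 · 89 + 52
  89 = 1 · 52 + 37
  52 = 1 · 37 + 15
  37 = 2 · 15 + 7
  15 = 2 · 7 + 1
  7 = 7 · 1 + 0
gcd(794, 141) = 1.
Track Bezout coefficients alongside the remainders: start with r₀ = 794 = a·1 + b·0 (s = 1, t = 0) and r₁ = 141 = a·0 + b·1 (s = 0, t = 1); each new remainder r_{k+1} = r_{k-1} − q_k·r_k inherits s_{k+1} = s_{k-1} − q_k·s_k, t_{k+1} = t_{k-1} − q_k·t_k, so r_k = a·s_k + b·t_k at every step:
  q = 5: r = 89, s = 1 − 5·0 = 1, t = 0 − 5·1 = -5  (check: 794·1 + 141·(-5) = 89)
  q = 1: r = 52, s = 0 − 1·1 = -1, t = 1 − 1·(-5) = 6  (check: 794·(-1) + 141·6 = 52)
  q = 1: r = 37, s = 1 − 1·(-1) = 2, t = -5 − 1·6 = -11  (check: 794·2 + 141·(-11) = 37)
  q = 1: r = 15, s = -1 − 1·2 = -3, t = 6 − 1·(-11) = 17  (check: 794·(-3) + 141·17 = 15)
  q = 2: r = 7, s = 2 − 2·(-3) = 8, t = -11 − 2·17 = -45  (check: 794·8 + 141·(-45) = 7)
  q = 2: r = 1, s = -3 − 2·8 = -19, t = 17 − 2·(-45) = 107  (check: 794·(-19) + 141·107 = 1)
The row with r = 1 (the gcd) gives the Bezout coefficients s = -19, t = 107.
Result: 794 · (-19) + 141 · (107) = 1.

gcd(794, 141) = 1; s = -19, t = 107 (check: 794·(-19) + 141·107 = 1).


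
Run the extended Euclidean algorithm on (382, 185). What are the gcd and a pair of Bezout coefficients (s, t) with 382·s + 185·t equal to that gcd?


Euclidean algorithm on (382, 185) — divide until remainder is 0:
  382 = 2 · 185 + 12
  185 = 15 · 12 + 5
  12 = 2 · 5 + 2
  5 = 2 · 2 + 1
  2 = 2 · 1 + 0
gcd(382, 185) = 1.
Track Bezout coefficients alongside the remainders: start with r₀ = 382 = a·1 + b·0 (s = 1, t = 0) and r₁ = 185 = a·0 + b·1 (s = 0, t = 1); each new remainder r_{k+1} = r_{k-1} − q_k·r_k inherits s_{k+1} = s_{k-1} − q_k·s_k, t_{k+1} = t_{k-1} − q_k·t_k, so r_k = a·s_k + b·t_k at every step:
  q = 2: r = 12, s = 1 − 2·0 = 1, t = 0 − 2·1 = -2  (check: 382·1 + 185·(-2) = 12)
  q = 15: r = 5, s = 0 − 15·1 = -15, t = 1 − 15·(-2) = 31  (check: 382·(-15) + 185·31 = 5)
  q = 2: r = 2, s = 1 − 2·(-15) = 31, t = -2 − 2·31 = -64  (check: 382·31 + 185·(-64) = 2)
  q = 2: r = 1, s = -15 − 2·31 = -77, t = 31 − 2·(-64) = 159  (check: 382·(-77) + 185·159 = 1)
The row with r = 1 (the gcd) gives the Bezout coefficients s = -77, t = 159.
Result: 382 · (-77) + 185 · (159) = 1.

gcd(382, 185) = 1; s = -77, t = 159 (check: 382·(-77) + 185·159 = 1).


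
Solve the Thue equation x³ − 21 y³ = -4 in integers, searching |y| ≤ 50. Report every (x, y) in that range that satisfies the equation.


The equation is x³ - 21y³ = -4. For fixed y, x³ = 21·y³ − 4, so a solution requires the RHS to be a perfect cube.
Strategy: iterate y from -50 to 50, compute RHS = 21·y³ − 4, and check whether it is a (positive or negative) perfect cube.
Check small values of y:
  y = 0: RHS = -4 is not a perfect cube.
  y = 1: RHS = 17 is not a perfect cube.
  y = -1: RHS = -25 is not a perfect cube.
  y = 2: RHS = 164 is not a perfect cube.
  y = -2: RHS = -172 is not a perfect cube.
  y = 3: RHS = 563 is not a perfect cube.
  y = -3: RHS = -571 is not a perfect cube.
Continuing the search up to |y| = 50 finds no solutions either.
No (x, y) in the scanned range satisfies the equation.

No integer solutions with |y| ≤ 50.


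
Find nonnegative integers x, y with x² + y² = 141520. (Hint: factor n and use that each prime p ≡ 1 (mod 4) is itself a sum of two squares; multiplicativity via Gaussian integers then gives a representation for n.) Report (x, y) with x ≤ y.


Step 1: Factor n = 141520 = 2^4 · 5 · 29 · 61.
Step 2: Check the mod-4 condition on each prime factor: 2 = 2 (special); 5 ≡ 1 (mod 4), exponent 1; 29 ≡ 1 (mod 4), exponent 1; 61 ≡ 1 (mod 4), exponent 1.
All primes ≡ 3 (mod 4) appear to even exponent (or don't appear), so by the two-squares theorem n IS expressible as a sum of two squares.
Step 3: Build a representation. Group n = k² · m with k = 4 and m = 5 · 29 · 61 = 8845 (a product of primes ≡ 1 (mod 4)); a representation of m scales to one of n via (k·x)² + (k·y)² = k²(x² + y²). Each prime p ≡ 1 (mod 4) is itself a sum of two squares; find a² by testing p − a² for a perfect square:
  5: 5 − 1² = 4 = 2² ⇒ 5 = 1² + 2².
  29: 29 − 1² = 28, 29 − 2² = 25 = 5² ⇒ 29 = 2² + 5².
  61: 61 − 1² = 60, 61 − 2² = 57, 61 − 3² = 52, 61 − 4² = 45, 61 − 5² = 36 = 6² ⇒ 61 = 5² + 6².
  Combine using the Brahmagupta–Fibonacci identity (a² + b²)(c² + d²) = (ac − bd)² + (ad + bc)² = (ac + bd)² + (ad − bc)²:
  5 · 29 = 145: from (1² + 2²)(2² + 5²), take (1·2 − 2·5, 1·5 + 2·2) = (2 − 10, 5 + 4) = (-8, 9); dropping signs (only squares matter) gives (8, 9); check 8² + 9² = 64 + 81 = 145 ✓.
  145 · 61 = 8845: from (8² + 9²)(5² + 6²), take (8·5 − 9·6, 8·6 + 9·5) = (40 − 54, 48 + 45) = (-14, 93); dropping signs (only squares matter) gives (14, 93); check 14² + 93² = 196 + 8649 = 8845 ✓.
  Scale by k = 4: (4·14, 4·93) = (56, 372).
Step 4: Order so x ≤ y and verify: 56² + 372² = 3136 + 138384 = 141520 = n. ✓

n = 141520 = 56² + 372² (one valid representation with x ≤ y).


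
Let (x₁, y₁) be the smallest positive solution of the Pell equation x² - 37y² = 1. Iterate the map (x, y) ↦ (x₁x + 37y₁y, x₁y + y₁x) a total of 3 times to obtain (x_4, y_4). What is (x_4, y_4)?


Step 1: Find the fundamental solution (x₁, y₁) of x² - 37y² = 1.
  Expand √37 as a continued fraction. a₀ = ⌊√37⌋ = 6; iterate m_{k+1} = d_k·a_k − m_k, d_{k+1} = (37 − m_{k+1}²)/d_k, a_{k+1} = ⌊(a₀ + m_{k+1})/d_{k+1}⌋ (starting m₀ = 0, d₀ = 1), with convergents p_k = a_k·p_{k-1} + p_{k-2}, q_k = a_k·q_{k-1} + q_{k-2} (p₋₁ = 1, q₋₁ = 0):
  k = 0: a₀ = 6; p₀/q₀ = 6/1; p₀² − 37·q₀² = 36 − 37 = -1.
  k = 1: m = 6, d = 1, a = ⌊(6 + 6)/1⌋ = 12; p/q = (12·6 + 1)/(12·1 + 0) = 73/12; p² − 37·q² = 5329 − 5328 = 1.
  The first convergent with p² − 37·q² = 1 gives the fundamental solution (x₁, y₁) = (73, 12).
Step 2: Apply the recurrence (x_{n+1}, y_{n+1}) = (x₁x_n + 37y₁y_n, x₁y_n + y₁x_n) repeatedly.
  From (x_1, y_1) = (73, 12): x_2 = 73·73 + 37·12·12 = 10657; y_2 = 73·12 + 12·73 = 1752.
  From (x_2, y_2) = (10657, 1752): x_3 = 73·10657 + 37·12·1752 = 1555849; y_3 = 73·1752 + 12·10657 = 255780.
  From (x_3, y_3) = (1555849, 255780): x_4 = 73·1555849 + 37·12·255780 = 227143297; y_4 = 73·255780 + 12·1555849 = 37342128.
Step 3: Verify x_4² - 37·y_4² = 51594077372030209 - 51594077372030208 = 1 (should be 1). ✓

(x_1, y_1) = (73, 12); (x_4, y_4) = (227143297, 37342128).


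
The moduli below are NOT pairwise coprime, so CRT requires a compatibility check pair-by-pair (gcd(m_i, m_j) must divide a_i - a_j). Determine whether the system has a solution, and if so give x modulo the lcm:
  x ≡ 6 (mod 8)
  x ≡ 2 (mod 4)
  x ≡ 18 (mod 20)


Moduli 8, 4, 20 are not pairwise coprime, so CRT works modulo lcm(m_i) when all pairwise compatibility conditions hold.
Pairwise compatibility: gcd(m_i, m_j) must divide a_i - a_j for every pair.
Merge one congruence at a time:
  Start: x ≡ 6 (mod 8).
  Combine with x ≡ 2 (mod 4): gcd(8, 4) = 4; 2 - 6 = -4, which IS divisible by 4, so compatible.
    Write x = 6 + 8·t and substitute into x ≡ 2 (mod 4): 8·t ≡ 2 − 6 = -4 (mod 4).
    Divide the congruence (and modulus) by g = 4: 2·t ≡ -1 (mod 1).
    Modulo 1 every t works; take t = 0.
    Then x = 6 + 8·0 = 6, valid modulo lcm(8, 4) = 8: x ≡ 6 (mod 8).
  Combine with x ≡ 18 (mod 20): gcd(8, 20) = 4; 18 - 6 = 12, which IS divisible by 4, so compatible.
    Write x = 6 + 8·t and substitute into x ≡ 18 (mod 20): 8·t ≡ 18 − 6 = 12 (mod 20).
    Divide the congruence (and modulus) by g = 4: 2·t ≡ 3 (mod 5).
    The inverse of 2 mod 5 is 3 (since 2·3 = 6 = 1·5 + 1), so t ≡ 3·3 = 9 ≡ 4 (mod 5).
    Then x = 6 + 8·4 = 38, valid modulo lcm(8, 20) = 40: x ≡ 38 (mod 40).
Verify: 38 mod 8 = 6, 38 mod 4 = 2, 38 mod 20 = 18.

x ≡ 38 (mod 40).


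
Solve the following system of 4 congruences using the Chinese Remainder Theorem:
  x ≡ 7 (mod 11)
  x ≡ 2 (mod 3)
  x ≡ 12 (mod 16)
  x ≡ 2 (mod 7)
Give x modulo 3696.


Product of moduli M = 11 · 3 · 16 · 7 = 3696.
Merge one congruence at a time:
  Start: x ≡ 7 (mod 11).
  Combine with x ≡ 2 (mod 3); new modulus lcm = 33.
    Write x = 7 + 11·t and substitute into x ≡ 2 (mod 3): 11·t ≡ 2 − 7 = -5 (mod 3).
    Reduce coefficients mod 3: 2·t ≡ 1 (mod 3).
    The inverse of 2 mod 3 is 2 (since 2·2 = 4 = 1·3 + 1), so t ≡ 2·1 = 2 ≡ 2 (mod 3).
    Then x = 7 + 11·2 = 29, valid modulo lcm(11, 3) = 33: x ≡ 29 (mod 33).
  Combine with x ≡ 12 (mod 16); new modulus lcm = 528.
    Write x = 29 + 33·t and substitute into x ≡ 12 (mod 16): 33·t ≡ 12 − 29 = -17 (mod 16).
    Reduce coefficients mod 16: 1·t ≡ 15 (mod 16).
    So t ≡ 15 (mod 16).
    Then x = 29 + 33·15 = 524, valid modulo lcm(33, 16) = 528: x ≡ 524 (mod 528).
  Combine with x ≡ 2 (mod 7); new modulus lcm = 3696.
    Write x = 524 + 528·t and substitute into x ≡ 2 (mod 7): 528·t ≡ 2 − 524 = -522 (mod 7).
    Reduce coefficients mod 7: 3·t ≡ 3 (mod 7).
    The inverse of 3 mod 7 is 5 (since 3·5 = 15 = 2·7 + 1), so t ≡ 5·3 = 15 ≡ 1 (mod 7).
    Then x = 524 + 528·1 = 1052, valid modulo lcm(528, 7) = 3696: x ≡ 1052 (mod 3696).
Verify against each original: 1052 mod 11 = 7, 1052 mod 3 = 2, 1052 mod 16 = 12, 1052 mod 7 = 2.

x ≡ 1052 (mod 3696).


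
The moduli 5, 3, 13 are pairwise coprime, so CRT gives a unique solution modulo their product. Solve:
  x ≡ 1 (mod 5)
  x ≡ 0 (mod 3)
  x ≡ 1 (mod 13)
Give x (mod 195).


Moduli 5, 3, 13 are pairwise coprime; by CRT there is a unique solution modulo M = 5 · 3 · 13 = 195.
Solve pairwise, accumulating the modulus:
  Start with x ≡ 1 (mod 5).
  Combine with x ≡ 0 (mod 3): since gcd(5, 3) = 1, we get a unique residue mod 15.
    Write x = 1 + 5·t and substitute into x ≡ 0 (mod 3): 5·t ≡ 0 − 1 = -1 (mod 3).
    Reduce coefficients mod 3: 2·t ≡ 2 (mod 3).
    The inverse of 2 mod 3 is 2 (since 2·2 = 4 = 1·3 + 1), so t ≡ 2·2 = 4 ≡ 1 (mod 3).
    Then x = 1 + 5·1 = 6, valid modulo lcm(5, 3) = 15: x ≡ 6 (mod 15).
  Combine with x ≡ 1 (mod 13): since gcd(15, 13) = 1, we get a unique residue mod 195.
    Write x = 6 + 15·t and substitute into x ≡ 1 (mod 13): 15·t ≡ 1 − 6 = -5 (mod 13).
    Reduce coefficients mod 13: 2·t ≡ 8 (mod 13).
    The inverse of 2 mod 13 is 7 (since 2·7 = 14 = 1·13 + 1), so t ≡ 7·8 = 56 ≡ 4 (mod 13).
    Then x = 6 + 15·4 = 66, valid modulo lcm(15, 13) = 195: x ≡ 66 (mod 195).
Verify: 66 mod 5 = 1 ✓, 66 mod 3 = 0 ✓, 66 mod 13 = 1 ✓.

x ≡ 66 (mod 195).


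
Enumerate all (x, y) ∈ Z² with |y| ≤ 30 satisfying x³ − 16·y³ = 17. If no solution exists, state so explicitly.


The equation is x³ - 16y³ = 17. For fixed y, x³ = 16·y³ + 17, so a solution requires the RHS to be a perfect cube.
Strategy: iterate y from -30 to 30, compute RHS = 16·y³ + 17, and check whether it is a (positive or negative) perfect cube.
Check small values of y:
  y = 0: RHS = 17 is not a perfect cube.
  y = 1: RHS = 33 is not a perfect cube.
  y = -1: RHS = 1 = (1)³ ⇒ x = 1 works.
  y = 2: RHS = 145 is not a perfect cube.
  y = -2: RHS = -111 is not a perfect cube.
  y = 3: RHS = 449 is not a perfect cube.
  y = -3: RHS = -415 is not a perfect cube.
Continuing the search up to |y| = 30 finds no further solutions beyond those listed.
Collected solutions: (1, -1).

Solutions (with |y| ≤ 30): (1, -1).


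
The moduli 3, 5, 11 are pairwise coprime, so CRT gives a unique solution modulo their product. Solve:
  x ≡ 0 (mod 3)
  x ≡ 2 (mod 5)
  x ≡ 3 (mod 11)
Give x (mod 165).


Moduli 3, 5, 11 are pairwise coprime; by CRT there is a unique solution modulo M = 3 · 5 · 11 = 165.
Solve pairwise, accumulating the modulus:
  Start with x ≡ 0 (mod 3).
  Combine with x ≡ 2 (mod 5): since gcd(3, 5) = 1, we get a unique residue mod 15.
    Write x = 0 + 3·t and substitute into x ≡ 2 (mod 5): 3·t ≡ 2 − 0 = 2 (mod 5).
    The inverse of 3 mod 5 is 2 (since 3·2 = 6 = 1·5 + 1), so t ≡ 2·2 = 4 ≡ 4 (mod 5).
    Then x = 0 + 3·4 = 12, valid modulo lcm(3, 5) = 15: x ≡ 12 (mod 15).
  Combine with x ≡ 3 (mod 11): since gcd(15, 11) = 1, we get a unique residue mod 165.
    Write x = 12 + 15·t and substitute into x ≡ 3 (mod 11): 15·t ≡ 3 − 12 = -9 (mod 11).
    Reduce coefficients mod 11: 4·t ≡ 2 (mod 11).
    The inverse of 4 mod 11 is 3 (since 4·3 = 12 = 1·11 + 1), so t ≡ 3·2 = 6 ≡ 6 (mod 11).
    Then x = 12 + 15·6 = 102, valid modulo lcm(15, 11) = 165: x ≡ 102 (mod 165).
Verify: 102 mod 3 = 0 ✓, 102 mod 5 = 2 ✓, 102 mod 11 = 3 ✓.

x ≡ 102 (mod 165).


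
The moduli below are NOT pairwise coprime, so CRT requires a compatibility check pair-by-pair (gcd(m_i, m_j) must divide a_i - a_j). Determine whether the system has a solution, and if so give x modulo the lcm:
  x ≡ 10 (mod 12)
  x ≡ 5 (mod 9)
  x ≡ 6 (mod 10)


Moduli 12, 9, 10 are not pairwise coprime, so CRT works modulo lcm(m_i) when all pairwise compatibility conditions hold.
Pairwise compatibility: gcd(m_i, m_j) must divide a_i - a_j for every pair.
Merge one congruence at a time:
  Start: x ≡ 10 (mod 12).
  Combine with x ≡ 5 (mod 9): gcd(12, 9) = 3, and 5 - 10 = -5 is NOT divisible by 3.
    ⇒ system is inconsistent (no integer solution).

No solution (the system is inconsistent).


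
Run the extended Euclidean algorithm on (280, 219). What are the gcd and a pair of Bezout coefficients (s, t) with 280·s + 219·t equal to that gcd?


Euclidean algorithm on (280, 219) — divide until remainder is 0:
  280 = 1 · 219 + 61
  219 = 3 · 61 + 36
  61 = 1 · 36 + 25
  36 = 1 · 25 + 11
  25 = 2 · 11 + 3
  11 = 3 · 3 + 2
  3 = 1 · 2 + 1
  2 = 2 · 1 + 0
gcd(280, 219) = 1.
Track Bezout coefficients alongside the remainders: start with r₀ = 280 = a·1 + b·0 (s = 1, t = 0) and r₁ = 219 = a·0 + b·1 (s = 0, t = 1); each new remainder r_{k+1} = r_{k-1} − q_k·r_k inherits s_{k+1} = s_{k-1} − q_k·s_k, t_{k+1} = t_{k-1} − q_k·t_k, so r_k = a·s_k + b·t_k at every step:
  q = 1: r = 61, s = 1 − 1·0 = 1, t = 0 − 1·1 = -1  (check: 280·1 + 219·(-1) = 61)
  q = 3: r = 36, s = 0 − 3·1 = -3, t = 1 − 3·(-1) = 4  (check: 280·(-3) + 219·4 = 36)
  q = 1: r = 25, s = 1 − 1·(-3) = 4, t = -1 − 1·4 = -5  (check: 280·4 + 219·(-5) = 25)
  q = 1: r = 11, s = -3 − 1·4 = -7, t = 4 − 1·(-5) = 9  (check: 280·(-7) + 219·9 = 11)
  q = 2: r = 3, s = 4 − 2·(-7) = 18, t = -5 − 2·9 = -23  (check: 280·18 + 219·(-23) = 3)
  q = 3: r = 2, s = -7 − 3·18 = -61, t = 9 − 3·(-23) = 78  (check: 280·(-61) + 219·78 = 2)
  q = 1: r = 1, s = 18 − 1·(-61) = 79, t = -23 − 1·78 = -101  (check: 280·79 + 219·(-101) = 1)
The row with r = 1 (the gcd) gives the Bezout coefficients s = 79, t = -101.
Result: 280 · (79) + 219 · (-101) = 1.

gcd(280, 219) = 1; s = 79, t = -101 (check: 280·79 + 219·(-101) = 1).


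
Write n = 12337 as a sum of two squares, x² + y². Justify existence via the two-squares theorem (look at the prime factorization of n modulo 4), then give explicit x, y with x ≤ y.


Step 1: Factor n = 12337 = 13^2 · 73.
Step 2: Check the mod-4 condition on each prime factor: 13 ≡ 1 (mod 4), exponent 2; 73 ≡ 1 (mod 4), exponent 1.
All primes ≡ 3 (mod 4) appear to even exponent (or don't appear), so by the two-squares theorem n IS expressible as a sum of two squares.
Step 3: Build a representation. Here n = 13 · 13 · 73 is a product of primes ≡ 1 (mod 4). Each prime p ≡ 1 (mod 4) is itself a sum of two squares; find a² by testing p − a² for a perfect square:
  13: 13 − 1² = 12, 13 − 2² = 9 = 3² ⇒ 13 = 2² + 3².
  73: 73 − 1² = 72, 73 − 2² = 69, 73 − 3² = 64 = 8² ⇒ 73 = 3² + 8².
  Combine using the Brahmagupta–Fibonacci identity (a² + b²)(c² + d²) = (ac − bd)² + (ad + bc)² = (ac + bd)² + (ad − bc)²:
  13 · 13 = 169: from (2² + 3²)(2² + 3²), take (2·2 − 3·3, 2·3 + 3·2) = (4 − 9, 6 + 6) = (-5, 12); dropping signs (only squares matter) gives (5, 12); check 5² + 12² = 25 + 144 = 169 ✓.
  169 · 73 = 12337: from (5² + 12²)(3² + 8²), take (5·3 − 12·8, 5·8 + 12·3) = (15 − 96, 40 + 36) = (-81, 76); dropping signs (only squares matter) gives (81, 76); check 81² + 76² = 6561 + 5776 = 12337 ✓.
Step 4: Order so x ≤ y and verify: 76² + 81² = 5776 + 6561 = 12337 = n. ✓

n = 12337 = 76² + 81² (one valid representation with x ≤ y).


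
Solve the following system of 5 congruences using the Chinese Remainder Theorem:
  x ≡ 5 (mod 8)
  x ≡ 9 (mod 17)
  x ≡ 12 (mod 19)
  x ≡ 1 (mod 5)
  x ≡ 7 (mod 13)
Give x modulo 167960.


Product of moduli M = 8 · 17 · 19 · 5 · 13 = 167960.
Merge one congruence at a time:
  Start: x ≡ 5 (mod 8).
  Combine with x ≡ 9 (mod 17); new modulus lcm = 136.
    Write x = 5 + 8·t and substitute into x ≡ 9 (mod 17): 8·t ≡ 9 − 5 = 4 (mod 17).
    The inverse of 8 mod 17 is 15 (since 8·15 = 120 = 7·17 + 1), so t ≡ 15·4 = 60 ≡ 9 (mod 17).
    Then x = 5 + 8·9 = 77, valid modulo lcm(8, 17) = 136: x ≡ 77 (mod 136).
  Combine with x ≡ 12 (mod 19); new modulus lcm = 2584.
    Write x = 77 + 136·t and substitute into x ≡ 12 (mod 19): 136·t ≡ 12 − 77 = -65 (mod 19).
    Reduce coefficients mod 19: 3·t ≡ 11 (mod 19).
    The inverse of 3 mod 19 is 13 (since 3·13 = 39 = 2·19 + 1), so t ≡ 13·11 = 143 ≡ 10 (mod 19).
    Then x = 77 + 136·10 = 1437, valid modulo lcm(136, 19) = 2584: x ≡ 1437 (mod 2584).
  Combine with x ≡ 1 (mod 5); new modulus lcm = 12920.
    Write x = 1437 + 2584·t and substitute into x ≡ 1 (mod 5): 2584·t ≡ 1 − 1437 = -1436 (mod 5).
    Reduce coefficients mod 5: 4·t ≡ 4 (mod 5).
    The inverse of 4 mod 5 is 4 (since 4·4 = 16 = 3·5 + 1), so t ≡ 4·4 = 16 ≡ 1 (mod 5).
    Then x = 1437 + 2584·1 = 4021, valid modulo lcm(2584, 5) = 12920: x ≡ 4021 (mod 12920).
  Combine with x ≡ 7 (mod 13); new modulus lcm = 167960.
    Write x = 4021 + 12920·t and substitute into x ≡ 7 (mod 13): 12920·t ≡ 7 − 4021 = -4014 (mod 13).
    Reduce coefficients mod 13: 11·t ≡ 3 (mod 13).
    The inverse of 11 mod 13 is 6 (since 11·6 = 66 = 5·13 + 1), so t ≡ 6·3 = 18 ≡ 5 (mod 13).
    Then x = 4021 + 12920·5 = 68621, valid modulo lcm(12920, 13) = 167960: x ≡ 68621 (mod 167960).
Verify against each original: 68621 mod 8 = 5, 68621 mod 17 = 9, 68621 mod 19 = 12, 68621 mod 5 = 1, 68621 mod 13 = 7.

x ≡ 68621 (mod 167960).


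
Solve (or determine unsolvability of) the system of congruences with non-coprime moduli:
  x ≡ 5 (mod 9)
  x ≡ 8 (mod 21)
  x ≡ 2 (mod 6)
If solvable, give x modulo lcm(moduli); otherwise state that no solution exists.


Moduli 9, 21, 6 are not pairwise coprime, so CRT works modulo lcm(m_i) when all pairwise compatibility conditions hold.
Pairwise compatibility: gcd(m_i, m_j) must divide a_i - a_j for every pair.
Merge one congruence at a time:
  Start: x ≡ 5 (mod 9).
  Combine with x ≡ 8 (mod 21): gcd(9, 21) = 3; 8 - 5 = 3, which IS divisible by 3, so compatible.
    Write x = 5 + 9·t and substitute into x ≡ 8 (mod 21): 9·t ≡ 8 − 5 = 3 (mod 21).
    Divide the congruence (and modulus) by g = 3: 3·t ≡ 1 (mod 7).
    The inverse of 3 mod 7 is 5 (since 3·5 = 15 = 2·7 + 1), so t ≡ 5·1 = 5 ≡ 5 (mod 7).
    Then x = 5 + 9·5 = 50, valid modulo lcm(9, 21) = 63: x ≡ 50 (mod 63).
  Combine with x ≡ 2 (mod 6): gcd(63, 6) = 3; 2 - 50 = -48, which IS divisible by 3, so compatible.
    Write x = 50 + 63·t and substitute into x ≡ 2 (mod 6): 63·t ≡ 2 − 50 = -48 (mod 6).
    Divide the congruence (and modulus) by g = 3: 21·t ≡ -16 (mod 2).
    Reduce coefficients mod 2: 1·t ≡ 0 (mod 2).
    So t ≡ 0 (mod 2).
    Then x = 50 + 63·0 = 50, valid modulo lcm(63, 6) = 126: x ≡ 50 (mod 126).
Verify: 50 mod 9 = 5, 50 mod 21 = 8, 50 mod 6 = 2.

x ≡ 50 (mod 126).


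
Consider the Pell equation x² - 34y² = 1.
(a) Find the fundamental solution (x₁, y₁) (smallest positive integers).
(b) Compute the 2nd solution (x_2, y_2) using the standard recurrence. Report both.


Step 1: Find the fundamental solution (x₁, y₁) of x² - 34y² = 1.
  Expand √34 as a continued fraction. a₀ = ⌊√34⌋ = 5; iterate m_{k+1} = d_k·a_k − m_k, d_{k+1} = (34 − m_{k+1}²)/d_k, a_{k+1} = ⌊(a₀ + m_{k+1})/d_{k+1}⌋ (starting m₀ = 0, d₀ = 1), with convergents p_k = a_k·p_{k-1} + p_{k-2}, q_k = a_k·q_{k-1} + q_{k-2} (p₋₁ = 1, q₋₁ = 0):
  k = 0: a₀ = 5; p₀/q₀ = 5/1; p₀² − 34·q₀² = 25 − 34 = -9.
  k = 1: m = 5, d = 9, a = ⌊(5 + 5)/9⌋ = 1; p/q = (1·5 + 1)/(1·1 + 0) = 6/1; p² − 34·q² = 36 − 34 = 2.
  k = 2: m = 4, d = 2, a = ⌊(5 + 4)/2⌋ = 4; p/q = (4·6 + 5)/(4·1 + 1) = 29/5; p² − 34·q² = 841 − 850 = -9.
  k = 3: m = 4, d = 9, a = ⌊(5 + 4)/9⌋ = 1; p/q = (1·29 + 6)/(1·5 + 1) = 35/6; p² − 34·q² = 1225 − 1224 = 1.
  The first convergent with p² − 34·q² = 1 gives the fundamental solution (x₁, y₁) = (35, 6).
Step 2: Apply the recurrence (x_{n+1}, y_{n+1}) = (x₁x_n + 34y₁y_n, x₁y_n + y₁x_n) repeatedly.
  From (x_1, y_1) = (35, 6): x_2 = 35·35 + 34·6·6 = 2449; y_2 = 35·6 + 6·35 = 420.
Step 3: Verify x_2² - 34·y_2² = 5997601 - 5997600 = 1 (should be 1). ✓

(x_1, y_1) = (35, 6); (x_2, y_2) = (2449, 420).


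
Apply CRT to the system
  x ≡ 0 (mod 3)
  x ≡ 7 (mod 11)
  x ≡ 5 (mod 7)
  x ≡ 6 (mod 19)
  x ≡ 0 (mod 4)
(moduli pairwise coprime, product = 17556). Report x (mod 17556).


Product of moduli M = 3 · 11 · 7 · 19 · 4 = 17556.
Merge one congruence at a time:
  Start: x ≡ 0 (mod 3).
  Combine with x ≡ 7 (mod 11); new modulus lcm = 33.
    Write x = 0 + 3·t and substitute into x ≡ 7 (mod 11): 3·t ≡ 7 − 0 = 7 (mod 11).
    The inverse of 3 mod 11 is 4 (since 3·4 = 12 = 1·11 + 1), so t ≡ 4·7 = 28 ≡ 6 (mod 11).
    Then x = 0 + 3·6 = 18, valid modulo lcm(3, 11) = 33: x ≡ 18 (mod 33).
  Combine with x ≡ 5 (mod 7); new modulus lcm = 231.
    Write x = 18 + 33·t and substitute into x ≡ 5 (mod 7): 33·t ≡ 5 − 18 = -13 (mod 7).
    Reduce coefficients mod 7: 5·t ≡ 1 (mod 7).
    The inverse of 5 mod 7 is 3 (since 5·3 = 15 = 2·7 + 1), so t ≡ 3·1 = 3 ≡ 3 (mod 7).
    Then x = 18 + 33·3 = 117, valid modulo lcm(33, 7) = 231: x ≡ 117 (mod 231).
  Combine with x ≡ 6 (mod 19); new modulus lcm = 4389.
    Write x = 117 + 231·t and substitute into x ≡ 6 (mod 19): 231·t ≡ 6 − 117 = -111 (mod 19).
    Reduce coefficients mod 19: 3·t ≡ 3 (mod 19).
    The inverse of 3 mod 19 is 13 (since 3·13 = 39 = 2·19 + 1), so t ≡ 13·3 = 39 ≡ 1 (mod 19).
    Then x = 117 + 231·1 = 348, valid modulo lcm(231, 19) = 4389: x ≡ 348 (mod 4389).
  Combine with x ≡ 0 (mod 4); new modulus lcm = 17556.
    Write x = 348 + 4389·t and substitute into x ≡ 0 (mod 4): 4389·t ≡ 0 − 348 = -348 (mod 4).
    Reduce coefficients mod 4: 1·t ≡ 0 (mod 4).
    So t ≡ 0 (mod 4).
    Then x = 348 + 4389·0 = 348, valid modulo lcm(4389, 4) = 17556: x ≡ 348 (mod 17556).
Verify against each original: 348 mod 3 = 0, 348 mod 11 = 7, 348 mod 7 = 5, 348 mod 19 = 6, 348 mod 4 = 0.

x ≡ 348 (mod 17556).


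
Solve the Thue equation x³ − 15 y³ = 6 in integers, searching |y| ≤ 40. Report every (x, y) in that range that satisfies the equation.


The equation is x³ - 15y³ = 6. For fixed y, x³ = 15·y³ + 6, so a solution requires the RHS to be a perfect cube.
Strategy: iterate y from -40 to 40, compute RHS = 15·y³ + 6, and check whether it is a (positive or negative) perfect cube.
Check small values of y:
  y = 0: RHS = 6 is not a perfect cube.
  y = 1: RHS = 21 is not a perfect cube.
  y = -1: RHS = -9 is not a perfect cube.
  y = 2: RHS = 126 is not a perfect cube.
  y = -2: RHS = -114 is not a perfect cube.
  y = 3: RHS = 411 is not a perfect cube.
  y = -3: RHS = -399 is not a perfect cube.
Continuing the search up to |y| = 40 finds no solutions either.
No (x, y) in the scanned range satisfies the equation.

No integer solutions with |y| ≤ 40.


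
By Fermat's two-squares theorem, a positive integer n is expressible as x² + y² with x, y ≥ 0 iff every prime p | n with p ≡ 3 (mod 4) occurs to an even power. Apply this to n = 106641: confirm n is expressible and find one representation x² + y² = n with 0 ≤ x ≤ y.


Step 1: Factor n = 106641 = 3^2 · 17^2 · 41.
Step 2: Check the mod-4 condition on each prime factor: 3 ≡ 3 (mod 4), exponent 2 (must be even); 17 ≡ 1 (mod 4), exponent 2; 41 ≡ 1 (mod 4), exponent 1.
All primes ≡ 3 (mod 4) appear to even exponent (or don't appear), so by the two-squares theorem n IS expressible as a sum of two squares.
Step 3: Build a representation. Group n = k² · m with k = 3 and m = 17 · 17 · 41 = 11849 (a product of primes ≡ 1 (mod 4)); a representation of m scales to one of n via (k·x)² + (k·y)² = k²(x² + y²). Each prime p ≡ 1 (mod 4) is itself a sum of two squares; find a² by testing p − a² for a perfect square:
  17: 17 − 1² = 16 = 4² ⇒ 17 = 1² + 4².
  41: 41 − 1² = 40, 41 − 2² = 37, 41 − 3² = 32, 41 − 4² = 25 = 5² ⇒ 41 = 4² + 5².
  Combine using the Brahmagupta–Fibonacci identity (a² + b²)(c² + d²) = (ac − bd)² + (ad + bc)² = (ac + bd)² + (ad − bc)²:
  17 · 17 = 289: from (1² + 4²)(1² + 4²), take (1·1 − 4·4, 1·4 + 4·1) = (1 − 16, 4 + 4) = (-15, 8); dropping signs (only squares matter) gives (15, 8); check 15² + 8² = 225 + 64 = 289 ✓.
  289 · 41 = 11849: from (15² + 8²)(4² + 5²), take (15·4 − 8·5, 15·5 + 8·4) = (60 − 40, 75 + 32) = (20, 107); check 20² + 107² = 400 + 11449 = 11849 ✓.
  Scale by k = 3: (3·20, 3·107) = (60, 321).
Step 4: Order so x ≤ y and verify: 60² + 321² = 3600 + 103041 = 106641 = n. ✓

n = 106641 = 60² + 321² (one valid representation with x ≤ y).


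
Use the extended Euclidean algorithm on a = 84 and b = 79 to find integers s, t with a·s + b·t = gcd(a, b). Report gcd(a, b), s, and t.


Euclidean algorithm on (84, 79) — divide until remainder is 0:
  84 = 1 · 79 + 5
  79 = 15 · 5 + 4
  5 = 1 · 4 + 1
  4 = 4 · 1 + 0
gcd(84, 79) = 1.
Track Bezout coefficients alongside the remainders: start with r₀ = 84 = a·1 + b·0 (s = 1, t = 0) and r₁ = 79 = a·0 + b·1 (s = 0, t = 1); each new remainder r_{k+1} = r_{k-1} − q_k·r_k inherits s_{k+1} = s_{k-1} − q_k·s_k, t_{k+1} = t_{k-1} − q_k·t_k, so r_k = a·s_k + b·t_k at every step:
  q = 1: r = 5, s = 1 − 1·0 = 1, t = 0 − 1·1 = -1  (check: 84·1 + 79·(-1) = 5)
  q = 15: r = 4, s = 0 − 15·1 = -15, t = 1 − 15·(-1) = 16  (check: 84·(-15) + 79·16 = 4)
  q = 1: r = 1, s = 1 − 1·(-15) = 16, t = -1 − 1·16 = -17  (check: 84·16 + 79·(-17) = 1)
The row with r = 1 (the gcd) gives the Bezout coefficients s = 16, t = -17.
Result: 84 · (16) + 79 · (-17) = 1.

gcd(84, 79) = 1; s = 16, t = -17 (check: 84·16 + 79·(-17) = 1).


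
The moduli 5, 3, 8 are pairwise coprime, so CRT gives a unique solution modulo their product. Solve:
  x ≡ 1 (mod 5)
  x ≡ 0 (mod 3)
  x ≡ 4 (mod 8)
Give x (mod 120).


Moduli 5, 3, 8 are pairwise coprime; by CRT there is a unique solution modulo M = 5 · 3 · 8 = 120.
Solve pairwise, accumulating the modulus:
  Start with x ≡ 1 (mod 5).
  Combine with x ≡ 0 (mod 3): since gcd(5, 3) = 1, we get a unique residue mod 15.
    Write x = 1 + 5·t and substitute into x ≡ 0 (mod 3): 5·t ≡ 0 − 1 = -1 (mod 3).
    Reduce coefficients mod 3: 2·t ≡ 2 (mod 3).
    The inverse of 2 mod 3 is 2 (since 2·2 = 4 = 1·3 + 1), so t ≡ 2·2 = 4 ≡ 1 (mod 3).
    Then x = 1 + 5·1 = 6, valid modulo lcm(5, 3) = 15: x ≡ 6 (mod 15).
  Combine with x ≡ 4 (mod 8): since gcd(15, 8) = 1, we get a unique residue mod 120.
    Write x = 6 + 15·t and substitute into x ≡ 4 (mod 8): 15·t ≡ 4 − 6 = -2 (mod 8).
    Reduce coefficients mod 8: 7·t ≡ 6 (mod 8).
    The inverse of 7 mod 8 is 7 (since 7·7 = 49 = 6·8 + 1), so t ≡ 7·6 = 42 ≡ 2 (mod 8).
    Then x = 6 + 15·2 = 36, valid modulo lcm(15, 8) = 120: x ≡ 36 (mod 120).
Verify: 36 mod 5 = 1 ✓, 36 mod 3 = 0 ✓, 36 mod 8 = 4 ✓.

x ≡ 36 (mod 120).


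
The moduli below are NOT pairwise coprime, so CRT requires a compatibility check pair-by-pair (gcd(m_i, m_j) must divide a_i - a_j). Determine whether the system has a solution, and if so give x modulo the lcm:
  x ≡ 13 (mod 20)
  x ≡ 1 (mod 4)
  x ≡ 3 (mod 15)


Moduli 20, 4, 15 are not pairwise coprime, so CRT works modulo lcm(m_i) when all pairwise compatibility conditions hold.
Pairwise compatibility: gcd(m_i, m_j) must divide a_i - a_j for every pair.
Merge one congruence at a time:
  Start: x ≡ 13 (mod 20).
  Combine with x ≡ 1 (mod 4): gcd(20, 4) = 4; 1 - 13 = -12, which IS divisible by 4, so compatible.
    Write x = 13 + 20·t and substitute into x ≡ 1 (mod 4): 20·t ≡ 1 − 13 = -12 (mod 4).
    Divide the congruence (and modulus) by g = 4: 5·t ≡ -3 (mod 1).
    Modulo 1 every t works; take t = 0.
    Then x = 13 + 20·0 = 13, valid modulo lcm(20, 4) = 20: x ≡ 13 (mod 20).
  Combine with x ≡ 3 (mod 15): gcd(20, 15) = 5; 3 - 13 = -10, which IS divisible by 5, so compatible.
    Write x = 13 + 20·t and substitute into x ≡ 3 (mod 15): 20·t ≡ 3 − 13 = -10 (mod 15).
    Divide the congruence (and modulus) by g = 5: 4·t ≡ -2 (mod 3).
    Reduce coefficients mod 3: 1·t ≡ 1 (mod 3).
    So t ≡ 1 (mod 3).
    Then x = 13 + 20·1 = 33, valid modulo lcm(20, 15) = 60: x ≡ 33 (mod 60).
Verify: 33 mod 20 = 13, 33 mod 4 = 1, 33 mod 15 = 3.

x ≡ 33 (mod 60).


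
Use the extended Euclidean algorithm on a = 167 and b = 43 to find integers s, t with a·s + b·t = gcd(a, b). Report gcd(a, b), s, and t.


Euclidean algorithm on (167, 43) — divide until remainder is 0:
  167 = 3 · 43 + 38
  43 = 1 · 38 + 5
  38 = 7 · 5 + 3
  5 = 1 · 3 + 2
  3 = 1 · 2 + 1
  2 = 2 · 1 + 0
gcd(167, 43) = 1.
Track Bezout coefficients alongside the remainders: start with r₀ = 167 = a·1 + b·0 (s = 1, t = 0) and r₁ = 43 = a·0 + b·1 (s = 0, t = 1); each new remainder r_{k+1} = r_{k-1} − q_k·r_k inherits s_{k+1} = s_{k-1} − q_k·s_k, t_{k+1} = t_{k-1} − q_k·t_k, so r_k = a·s_k + b·t_k at every step:
  q = 3: r = 38, s = 1 − 3·0 = 1, t = 0 − 3·1 = -3  (check: 167·1 + 43·(-3) = 38)
  q = 1: r = 5, s = 0 − 1·1 = -1, t = 1 − 1·(-3) = 4  (check: 167·(-1) + 43·4 = 5)
  q = 7: r = 3, s = 1 − 7·(-1) = 8, t = -3 − 7·4 = -31  (check: 167·8 + 43·(-31) = 3)
  q = 1: r = 2, s = -1 − 1·8 = -9, t = 4 − 1·(-31) = 35  (check: 167·(-9) + 43·35 = 2)
  q = 1: r = 1, s = 8 − 1·(-9) = 17, t = -31 − 1·35 = -66  (check: 167·17 + 43·(-66) = 1)
The row with r = 1 (the gcd) gives the Bezout coefficients s = 17, t = -66.
Result: 167 · (17) + 43 · (-66) = 1.

gcd(167, 43) = 1; s = 17, t = -66 (check: 167·17 + 43·(-66) = 1).


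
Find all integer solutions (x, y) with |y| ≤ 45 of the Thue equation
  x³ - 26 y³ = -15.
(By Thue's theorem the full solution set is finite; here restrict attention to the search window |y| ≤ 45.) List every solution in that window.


The equation is x³ - 26y³ = -15. For fixed y, x³ = 26·y³ − 15, so a solution requires the RHS to be a perfect cube.
Strategy: iterate y from -45 to 45, compute RHS = 26·y³ − 15, and check whether it is a (positive or negative) perfect cube.
Check small values of y:
  y = 0: RHS = -15 is not a perfect cube.
  y = 1: RHS = 11 is not a perfect cube.
  y = -1: RHS = -41 is not a perfect cube.
  y = 2: RHS = 193 is not a perfect cube.
  y = -2: RHS = -223 is not a perfect cube.
  y = 3: RHS = 687 is not a perfect cube.
  y = -3: RHS = -717 is not a perfect cube.
Continuing the search up to |y| = 45 finds no solutions either.
No (x, y) in the scanned range satisfies the equation.

No integer solutions with |y| ≤ 45.


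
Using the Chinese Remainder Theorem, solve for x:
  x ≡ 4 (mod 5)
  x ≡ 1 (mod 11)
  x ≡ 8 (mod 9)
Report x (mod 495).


Moduli 5, 11, 9 are pairwise coprime; by CRT there is a unique solution modulo M = 5 · 11 · 9 = 495.
Solve pairwise, accumulating the modulus:
  Start with x ≡ 4 (mod 5).
  Combine with x ≡ 1 (mod 11): since gcd(5, 11) = 1, we get a unique residue mod 55.
    Write x = 4 + 5·t and substitute into x ≡ 1 (mod 11): 5·t ≡ 1 − 4 = -3 (mod 11).
    Reduce coefficients mod 11: 5·t ≡ 8 (mod 11).
    The inverse of 5 mod 11 is 9 (since 5·9 = 45 = 4·11 + 1), so t ≡ 9·8 = 72 ≡ 6 (mod 11).
    Then x = 4 + 5·6 = 34, valid modulo lcm(5, 11) = 55: x ≡ 34 (mod 55).
  Combine with x ≡ 8 (mod 9): since gcd(55, 9) = 1, we get a unique residue mod 495.
    Write x = 34 + 55·t and substitute into x ≡ 8 (mod 9): 55·t ≡ 8 − 34 = -26 (mod 9).
    Reduce coefficients mod 9: 1·t ≡ 1 (mod 9).
    So t ≡ 1 (mod 9).
    Then x = 34 + 55·1 = 89, valid modulo lcm(55, 9) = 495: x ≡ 89 (mod 495).
Verify: 89 mod 5 = 4 ✓, 89 mod 11 = 1 ✓, 89 mod 9 = 8 ✓.

x ≡ 89 (mod 495).


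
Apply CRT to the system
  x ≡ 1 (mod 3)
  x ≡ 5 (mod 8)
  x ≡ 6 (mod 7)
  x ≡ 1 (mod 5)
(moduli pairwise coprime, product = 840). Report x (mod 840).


Product of moduli M = 3 · 8 · 7 · 5 = 840.
Merge one congruence at a time:
  Start: x ≡ 1 (mod 3).
  Combine with x ≡ 5 (mod 8); new modulus lcm = 24.
    Write x = 1 + 3·t and substitute into x ≡ 5 (mod 8): 3·t ≡ 5 − 1 = 4 (mod 8).
    The inverse of 3 mod 8 is 3 (since 3·3 = 9 = 1·8 + 1), so t ≡ 3·4 = 12 ≡ 4 (mod 8).
    Then x = 1 + 3·4 = 13, valid modulo lcm(3, 8) = 24: x ≡ 13 (mod 24).
  Combine with x ≡ 6 (mod 7); new modulus lcm = 168.
    Write x = 13 + 24·t and substitute into x ≡ 6 (mod 7): 24·t ≡ 6 − 13 = -7 (mod 7).
    Reduce coefficients mod 7: 3·t ≡ 0 (mod 7).
    The inverse of 3 mod 7 is 5 (since 3·5 = 15 = 2·7 + 1), so t ≡ 5·0 = 0 ≡ 0 (mod 7).
    Then x = 13 + 24·0 = 13, valid modulo lcm(24, 7) = 168: x ≡ 13 (mod 168).
  Combine with x ≡ 1 (mod 5); new modulus lcm = 840.
    Write x = 13 + 168·t and substitute into x ≡ 1 (mod 5): 168·t ≡ 1 − 13 = -12 (mod 5).
    Reduce coefficients mod 5: 3·t ≡ 3 (mod 5).
    The inverse of 3 mod 5 is 2 (since 3·2 = 6 = 1·5 + 1), so t ≡ 2·3 = 6 ≡ 1 (mod 5).
    Then x = 13 + 168·1 = 181, valid modulo lcm(168, 5) = 840: x ≡ 181 (mod 840).
Verify against each original: 181 mod 3 = 1, 181 mod 8 = 5, 181 mod 7 = 6, 181 mod 5 = 1.

x ≡ 181 (mod 840).
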